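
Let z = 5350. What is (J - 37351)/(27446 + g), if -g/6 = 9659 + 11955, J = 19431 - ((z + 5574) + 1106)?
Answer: 14975/51119 ≈ 0.29294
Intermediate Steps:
J = 7401 (J = 19431 - ((5350 + 5574) + 1106) = 19431 - (10924 + 1106) = 19431 - 1*12030 = 19431 - 12030 = 7401)
g = -129684 (g = -6*(9659 + 11955) = -6*21614 = -129684)
(J - 37351)/(27446 + g) = (7401 - 37351)/(27446 - 129684) = -29950/(-102238) = -29950*(-1/102238) = 14975/51119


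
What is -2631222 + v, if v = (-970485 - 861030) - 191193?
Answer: -4653930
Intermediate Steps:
v = -2022708 (v = -1831515 - 191193 = -2022708)
-2631222 + v = -2631222 - 2022708 = -4653930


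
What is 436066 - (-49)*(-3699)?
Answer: 254815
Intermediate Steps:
436066 - (-49)*(-3699) = 436066 - 1*181251 = 436066 - 181251 = 254815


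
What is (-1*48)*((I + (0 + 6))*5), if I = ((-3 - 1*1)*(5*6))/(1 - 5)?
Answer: -8640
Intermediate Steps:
I = 30 (I = ((-3 - 1)*30)/(-4) = -4*30*(-¼) = -120*(-¼) = 30)
(-1*48)*((I + (0 + 6))*5) = (-1*48)*((30 + (0 + 6))*5) = -48*(30 + 6)*5 = -1728*5 = -48*180 = -8640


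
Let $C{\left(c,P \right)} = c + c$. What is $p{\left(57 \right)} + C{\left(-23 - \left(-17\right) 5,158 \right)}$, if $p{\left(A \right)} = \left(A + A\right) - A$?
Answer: $181$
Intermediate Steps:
$p{\left(A \right)} = A$ ($p{\left(A \right)} = 2 A - A = A$)
$C{\left(c,P \right)} = 2 c$
$p{\left(57 \right)} + C{\left(-23 - \left(-17\right) 5,158 \right)} = 57 + 2 \left(-23 - \left(-17\right) 5\right) = 57 + 2 \left(-23 - -85\right) = 57 + 2 \left(-23 + 85\right) = 57 + 2 \cdot 62 = 57 + 124 = 181$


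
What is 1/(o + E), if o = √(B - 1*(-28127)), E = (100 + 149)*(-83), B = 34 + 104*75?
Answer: -6889/142362976 - √35961/427088928 ≈ -4.8834e-5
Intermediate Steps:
B = 7834 (B = 34 + 7800 = 7834)
E = -20667 (E = 249*(-83) = -20667)
o = √35961 (o = √(7834 - 1*(-28127)) = √(7834 + 28127) = √35961 ≈ 189.63)
1/(o + E) = 1/(√35961 - 20667) = 1/(-20667 + √35961)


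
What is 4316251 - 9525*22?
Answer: 4106701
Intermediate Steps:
4316251 - 9525*22 = 4316251 - 209550 = 4106701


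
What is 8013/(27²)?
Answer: 2671/243 ≈ 10.992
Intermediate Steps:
8013/(27²) = 8013/729 = 8013*(1/729) = 2671/243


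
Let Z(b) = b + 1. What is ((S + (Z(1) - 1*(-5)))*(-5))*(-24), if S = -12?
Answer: -600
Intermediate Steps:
Z(b) = 1 + b
((S + (Z(1) - 1*(-5)))*(-5))*(-24) = ((-12 + ((1 + 1) - 1*(-5)))*(-5))*(-24) = ((-12 + (2 + 5))*(-5))*(-24) = ((-12 + 7)*(-5))*(-24) = -5*(-5)*(-24) = 25*(-24) = -600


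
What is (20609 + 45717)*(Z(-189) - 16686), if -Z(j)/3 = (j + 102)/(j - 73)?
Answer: -144988403859/131 ≈ -1.1068e+9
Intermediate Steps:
Z(j) = -3*(102 + j)/(-73 + j) (Z(j) = -3*(j + 102)/(j - 73) = -3*(102 + j)/(-73 + j))
(20609 + 45717)*(Z(-189) - 16686) = (20609 + 45717)*(3*(-102 - 1*(-189))/(-73 - 189) - 16686) = 66326*(3*(-102 + 189)/(-262) - 16686) = 66326*(3*(-1/262)*87 - 16686) = 66326*(-261/262 - 16686) = 66326*(-4371993/262) = -144988403859/131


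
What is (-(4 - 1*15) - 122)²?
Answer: 12321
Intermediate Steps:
(-(4 - 1*15) - 122)² = (-(4 - 15) - 122)² = (-1*(-11) - 122)² = (11 - 122)² = (-111)² = 12321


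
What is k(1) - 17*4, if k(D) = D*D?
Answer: -67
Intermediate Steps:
k(D) = D**2
k(1) - 17*4 = 1**2 - 17*4 = 1 - 68 = -67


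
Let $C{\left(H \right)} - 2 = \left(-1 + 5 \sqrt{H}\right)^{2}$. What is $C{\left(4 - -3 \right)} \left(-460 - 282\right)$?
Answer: $-132076 + 7420 \sqrt{7} \approx -1.1244 \cdot 10^{5}$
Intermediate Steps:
$C{\left(H \right)} = 2 + \left(-1 + 5 \sqrt{H}\right)^{2}$
$C{\left(4 - -3 \right)} \left(-460 - 282\right) = \left(2 + \left(-1 + 5 \sqrt{4 - -3}\right)^{2}\right) \left(-460 - 282\right) = \left(2 + \left(-1 + 5 \sqrt{4 + 3}\right)^{2}\right) \left(-460 - 282\right) = \left(2 + \left(-1 + 5 \sqrt{7}\right)^{2}\right) \left(-742\right) = -1484 - 742 \left(-1 + 5 \sqrt{7}\right)^{2}$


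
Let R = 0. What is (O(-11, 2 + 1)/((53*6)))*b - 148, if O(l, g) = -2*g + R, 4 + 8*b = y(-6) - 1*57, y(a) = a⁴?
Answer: -63987/424 ≈ -150.91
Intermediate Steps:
b = 1235/8 (b = -½ + ((-6)⁴ - 1*57)/8 = -½ + (1296 - 57)/8 = -½ + (⅛)*1239 = -½ + 1239/8 = 1235/8 ≈ 154.38)
O(l, g) = -2*g (O(l, g) = -2*g + 0 = -2*g)
(O(-11, 2 + 1)/((53*6)))*b - 148 = ((-2*(2 + 1))/((53*6)))*(1235/8) - 148 = (-2*3/318)*(1235/8) - 148 = -6*1/318*(1235/8) - 148 = -1/53*1235/8 - 148 = -1235/424 - 148 = -63987/424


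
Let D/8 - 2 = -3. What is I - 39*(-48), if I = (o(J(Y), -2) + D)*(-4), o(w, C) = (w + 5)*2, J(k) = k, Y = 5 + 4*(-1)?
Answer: 1856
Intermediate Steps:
D = -8 (D = 16 + 8*(-3) = 16 - 24 = -8)
Y = 1 (Y = 5 - 4 = 1)
o(w, C) = 10 + 2*w (o(w, C) = (5 + w)*2 = 10 + 2*w)
I = -16 (I = ((10 + 2*1) - 8)*(-4) = ((10 + 2) - 8)*(-4) = (12 - 8)*(-4) = 4*(-4) = -16)
I - 39*(-48) = -16 - 39*(-48) = -16 + 1872 = 1856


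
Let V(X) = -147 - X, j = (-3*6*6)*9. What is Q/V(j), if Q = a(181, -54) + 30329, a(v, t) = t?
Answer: 1211/33 ≈ 36.697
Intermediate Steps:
j = -972 (j = -18*6*9 = -108*9 = -972)
Q = 30275 (Q = -54 + 30329 = 30275)
Q/V(j) = 30275/(-147 - 1*(-972)) = 30275/(-147 + 972) = 30275/825 = 30275*(1/825) = 1211/33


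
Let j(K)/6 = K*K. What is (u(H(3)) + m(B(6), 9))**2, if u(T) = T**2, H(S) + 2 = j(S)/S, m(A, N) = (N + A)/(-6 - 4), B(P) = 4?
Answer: 6487209/100 ≈ 64872.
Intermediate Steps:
j(K) = 6*K**2 (j(K) = 6*(K*K) = 6*K**2)
m(A, N) = -A/10 - N/10 (m(A, N) = (A + N)/(-10) = (A + N)*(-1/10) = -A/10 - N/10)
H(S) = -2 + 6*S (H(S) = -2 + (6*S**2)/S = -2 + 6*S)
(u(H(3)) + m(B(6), 9))**2 = ((-2 + 6*3)**2 + (-1/10*4 - 1/10*9))**2 = ((-2 + 18)**2 + (-2/5 - 9/10))**2 = (16**2 - 13/10)**2 = (256 - 13/10)**2 = (2547/10)**2 = 6487209/100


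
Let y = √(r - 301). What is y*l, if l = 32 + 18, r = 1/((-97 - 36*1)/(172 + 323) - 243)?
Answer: 25*I*√4364708518834/60209 ≈ 867.47*I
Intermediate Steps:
r = -495/120418 (r = 1/((-97 - 36)/495 - 243) = 1/(-133*1/495 - 243) = 1/(-133/495 - 243) = 1/(-120418/495) = -495/120418 ≈ -0.0041107)
l = 50
y = I*√4364708518834/120418 (y = √(-495/120418 - 301) = √(-36246313/120418) = I*√4364708518834/120418 ≈ 17.349*I)
y*l = (I*√4364708518834/120418)*50 = 25*I*√4364708518834/60209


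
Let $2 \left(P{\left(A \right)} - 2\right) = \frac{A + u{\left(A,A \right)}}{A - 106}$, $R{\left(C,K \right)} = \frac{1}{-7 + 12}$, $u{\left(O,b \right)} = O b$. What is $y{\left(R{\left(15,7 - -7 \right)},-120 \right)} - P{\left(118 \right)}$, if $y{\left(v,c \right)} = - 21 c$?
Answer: $\frac{23195}{12} \approx 1932.9$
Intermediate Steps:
$R{\left(C,K \right)} = \frac{1}{5}$
$P{\left(A \right)} = 2 + \frac{A + A^{2}}{2 \left(-106 + A\right)}$ ($P{\left(A \right)} = 2 + \frac{\left(A + A A\right) \frac{1}{A - 106}}{2} = 2 + \frac{\left(A + A^{2}\right) \frac{1}{-106 + A}}{2} = 2 + \frac{\frac{1}{-106 + A} \left(A + A^{2}\right)}{2} = 2 + \frac{A + A^{2}}{2 \left(-106 + A\right)}$)
$y{\left(R{\left(15,7 - -7 \right)},-120 \right)} - P{\left(118 \right)} = \left(-21\right) \left(-120\right) - \frac{-424 + 118^{2} + 5 \cdot 118}{2 \left(-106 + 118\right)} = 2520 - \frac{-424 + 13924 + 590}{2 \cdot 12} = 2520 - \frac{1}{2} \cdot \frac{1}{12} \cdot 14090 = 2520 - \frac{7045}{12} = \frac{23195}{12}$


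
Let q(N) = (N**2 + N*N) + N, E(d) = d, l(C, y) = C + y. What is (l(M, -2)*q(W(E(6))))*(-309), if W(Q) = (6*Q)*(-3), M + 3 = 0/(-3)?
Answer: 35874900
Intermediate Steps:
M = -3 (M = -3 + 0/(-3) = -3 + 0*(-1/3) = -3 + 0 = -3)
W(Q) = -18*Q
q(N) = N + 2*N**2 (q(N) = (N**2 + N**2) + N = 2*N**2 + N = N + 2*N**2)
(l(M, -2)*q(W(E(6))))*(-309) = ((-3 - 2)*((-18*6)*(1 + 2*(-18*6))))*(-309) = -(-540)*(1 + 2*(-108))*(-309) = -(-540)*(1 - 216)*(-309) = -(-540)*(-215)*(-309) = -5*23220*(-309) = -116100*(-309) = 35874900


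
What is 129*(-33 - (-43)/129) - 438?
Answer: -4652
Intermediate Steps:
129*(-33 - (-43)/129) - 438 = 129*(-33 - 1*(-⅓)) - 438 = 129*(-33 + ⅓) - 438 = 129*(-98/3) - 438 = -4214 - 438 = -4652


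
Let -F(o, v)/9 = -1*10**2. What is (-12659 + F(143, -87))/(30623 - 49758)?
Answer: 11759/19135 ≈ 0.61453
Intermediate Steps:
F(o, v) = 900 (F(o, v) = -(-9)*10**2 = -(-9)*100 = -9*(-100) = 900)
(-12659 + F(143, -87))/(30623 - 49758) = (-12659 + 900)/(30623 - 49758) = -11759/(-19135) = -11759*(-1/19135) = 11759/19135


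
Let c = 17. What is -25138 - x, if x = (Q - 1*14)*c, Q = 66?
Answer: -26022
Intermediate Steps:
x = 884 (x = (66 - 1*14)*17 = (66 - 14)*17 = 52*17 = 884)
-25138 - x = -25138 - 1*884 = -25138 - 884 = -26022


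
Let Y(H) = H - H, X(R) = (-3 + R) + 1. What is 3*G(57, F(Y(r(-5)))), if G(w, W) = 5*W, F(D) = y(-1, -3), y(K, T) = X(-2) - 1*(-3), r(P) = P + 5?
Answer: -15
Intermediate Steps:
r(P) = 5 + P
X(R) = -2 + R
Y(H) = 0
y(K, T) = -1 (y(K, T) = (-2 - 2) - 1*(-3) = -4 + 3 = -1)
F(D) = -1
3*G(57, F(Y(r(-5)))) = 3*(5*(-1)) = 3*(-5) = -15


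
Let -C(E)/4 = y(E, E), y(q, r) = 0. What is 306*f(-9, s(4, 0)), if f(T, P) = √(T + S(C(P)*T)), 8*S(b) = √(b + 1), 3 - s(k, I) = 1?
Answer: 153*I*√142/2 ≈ 911.6*I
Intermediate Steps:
s(k, I) = 2 (s(k, I) = 3 - 1*1 = 3 - 1 = 2)
C(E) = 0 (C(E) = -4*0 = 0)
S(b) = √(1 + b)/8 (S(b) = √(b + 1)/8 = √(1 + b)/8)
f(T, P) = √(⅛ + T) (f(T, P) = √(T + √(1 + 0*T)/8) = √(T + √(1 + 0)/8) = √(T + √1/8) = √(T + (⅛)*1) = √(T + ⅛) = √(⅛ + T))
306*f(-9, s(4, 0)) = 306*(√(2 + 16*(-9))/4) = 306*(√(2 - 144)/4) = 306*(√(-142)/4) = 306*((I*√142)/4) = 306*(I*√142/4) = 153*I*√142/2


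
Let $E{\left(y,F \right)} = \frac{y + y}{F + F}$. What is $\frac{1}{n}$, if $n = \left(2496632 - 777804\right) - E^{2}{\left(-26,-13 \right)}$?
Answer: $\frac{1}{1718824} \approx 5.8179 \cdot 10^{-7}$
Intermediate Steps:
$E{\left(y,F \right)} = \frac{y}{F}$ ($E{\left(y,F \right)} = \frac{2 y}{2 F} = 2 y \frac{1}{2 F} = \frac{y}{F}$)
$n = 1718824$ ($n = \left(2496632 - 777804\right) - \left(- \frac{26}{-13}\right)^{2} = 1718828 - \left(\left(-26\right) \left(- \frac{1}{13}\right)\right)^{2} = 1718828 - 2^{2} = 1718828 - 4 = 1718824$)
$\frac{1}{n} = \frac{1}{1718824}$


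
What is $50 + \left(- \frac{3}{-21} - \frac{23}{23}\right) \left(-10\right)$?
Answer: $\frac{410}{7} \approx 58.571$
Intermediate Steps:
$50 + \left(- \frac{3}{-21} - \frac{23}{23}\right) \left(-10\right) = 50 + \left(\left(-3\right) \left(- \frac{1}{21}\right) - 1\right) \left(-10\right) = 50 + \left(\frac{1}{7} - 1\right) \left(-10\right) = 50 - - \frac{60}{7} = 50 + \frac{60}{7} = \frac{410}{7}$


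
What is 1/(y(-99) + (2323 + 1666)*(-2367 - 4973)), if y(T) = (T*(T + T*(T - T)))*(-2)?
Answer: -1/29298862 ≈ -3.4131e-8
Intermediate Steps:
y(T) = -2*T² (y(T) = (T*(T + T*0))*(-2) = (T*(T + 0))*(-2) = (T*T)*(-2) = T²*(-2) = -2*T²)
1/(y(-99) + (2323 + 1666)*(-2367 - 4973)) = 1/(-2*(-99)² + (2323 + 1666)*(-2367 - 4973)) = 1/(-2*9801 + 3989*(-7340)) = 1/(-19602 - 29279260) = 1/(-29298862) = -1/29298862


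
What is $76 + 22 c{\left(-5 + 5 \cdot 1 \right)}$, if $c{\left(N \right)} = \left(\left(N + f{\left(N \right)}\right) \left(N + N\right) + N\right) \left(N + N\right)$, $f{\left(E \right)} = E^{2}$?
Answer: $76$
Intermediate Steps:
$c{\left(N \right)} = 2 N \left(N + 2 N \left(N + N^{2}\right)\right)$ ($c{\left(N \right)} = \left(\left(N + N^{2}\right) \left(N + N\right) + N\right) \left(N + N\right) = \left(\left(N + N^{2}\right) 2 N + N\right) 2 N = \left(2 N \left(N + N^{2}\right) + N\right) 2 N = \left(N + 2 N \left(N + N^{2}\right)\right) 2 N = 2 N \left(N + 2 N \left(N + N^{2}\right)\right)$)
$76 + 22 c{\left(-5 + 5 \cdot 1 \right)} = 76 + 22 \left(-5 + 5 \cdot 1\right)^{2} \left(2 + 4 \left(-5 + 5 \cdot 1\right) + 4 \left(-5 + 5 \cdot 1\right)^{2}\right) = 76 + 22 \left(-5 + 5\right)^{2} \left(2 + 4 \left(-5 + 5\right) + 4 \left(-5 + 5\right)^{2}\right) = 76 + 22 \cdot 0^{2} \left(2 + 4 \cdot 0 + 4 \cdot 0^{2}\right) = 76 + 22 \cdot 0 \left(2 + 0 + 4 \cdot 0\right) = 76 + 22 \cdot 0 \left(2 + 0 + 0\right) = 76 + 22 \cdot 0 \cdot 2 = 76 + 22 \cdot 0 = 76 + 0 = 76$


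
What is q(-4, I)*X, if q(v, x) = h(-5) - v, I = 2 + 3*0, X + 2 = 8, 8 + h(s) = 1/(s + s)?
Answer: -123/5 ≈ -24.600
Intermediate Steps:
h(s) = -8 + 1/(2*s) (h(s) = -8 + 1/(s + s) = -8 + 1/(2*s))
X = 6 (X = -2 + 8 = 6)
I = 2 (I = 2 + 0 = 2)
q(v, x) = -81/10 - v (q(v, x) = (-8 + (½)/(-5)) - v = (-8 + (½)*(-⅕)) - v = (-8 - ⅒) - v = -81/10 - v)
q(-4, I)*X = (-81/10 - 1*(-4))*6 = (-81/10 + 4)*6 = -41/10*6 = -123/5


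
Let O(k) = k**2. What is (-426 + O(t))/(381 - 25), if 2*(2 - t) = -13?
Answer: -1415/1424 ≈ -0.99368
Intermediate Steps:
t = 17/2 (t = 2 - 1/2*(-13) = 2 + 13/2 = 17/2 ≈ 8.5000)
(-426 + O(t))/(381 - 25) = (-426 + (17/2)**2)/(381 - 25) = (-426 + 289/4)/356 = -1415/4*1/356 = -1415/1424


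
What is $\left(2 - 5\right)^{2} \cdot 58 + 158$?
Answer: $680$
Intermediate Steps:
$\left(2 - 5\right)^{2} \cdot 58 + 158 = \left(-3\right)^{2} \cdot 58 + 158 = 9 \cdot 58 + 158 = 522 + 158 = 680$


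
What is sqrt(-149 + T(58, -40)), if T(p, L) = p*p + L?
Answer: 5*sqrt(127) ≈ 56.347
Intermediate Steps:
T(p, L) = L + p**2 (T(p, L) = p**2 + L = L + p**2)
sqrt(-149 + T(58, -40)) = sqrt(-149 + (-40 + 58**2)) = sqrt(-149 + (-40 + 3364)) = sqrt(-149 + 3324) = sqrt(3175) = 5*sqrt(127)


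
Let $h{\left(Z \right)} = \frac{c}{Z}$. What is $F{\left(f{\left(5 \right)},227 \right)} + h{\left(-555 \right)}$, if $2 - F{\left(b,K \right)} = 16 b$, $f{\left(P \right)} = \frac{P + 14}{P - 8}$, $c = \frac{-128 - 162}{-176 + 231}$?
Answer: $\frac{630908}{6105} \approx 103.34$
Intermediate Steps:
$c = - \frac{58}{11}$ ($c = - \frac{290}{55} = \left(-290\right) \frac{1}{55} = - \frac{58}{11} \approx -5.2727$)
$f{\left(P \right)} = \frac{14 + P}{-8 + P}$
$h{\left(Z \right)} = - \frac{58}{11 Z}$
$F{\left(b,K \right)} = 2 - 16 b$
$F{\left(f{\left(5 \right)},227 \right)} + h{\left(-555 \right)} = \left(2 - 16 \frac{14 + 5}{-8 + 5}\right) - \frac{58}{11 \left(-555\right)} = \left(2 - 16 \frac{1}{-3} \cdot 19\right) - - \frac{58}{6105} = \left(2 - 16 \left(\left(- \frac{1}{3}\right) 19\right)\right) + \frac{58}{6105} = \left(2 - - \frac{304}{3}\right) + \frac{58}{6105} = \left(2 + \frac{304}{3}\right) + \frac{58}{6105} = \frac{310}{3} + \frac{58}{6105} = \frac{630908}{6105}$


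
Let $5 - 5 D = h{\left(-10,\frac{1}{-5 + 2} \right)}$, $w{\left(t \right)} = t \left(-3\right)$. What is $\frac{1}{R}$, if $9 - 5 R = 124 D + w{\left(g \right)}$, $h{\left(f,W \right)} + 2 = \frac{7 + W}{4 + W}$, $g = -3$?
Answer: $- \frac{275}{7068} \approx -0.038908$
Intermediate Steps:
$w{\left(t \right)} = - 3 t$
$h{\left(f,W \right)} = -2 + \frac{7 + W}{4 + W}$
$D = \frac{57}{55}$ ($D = 1 - \frac{\frac{1}{4 + \frac{1}{-5 + 2}} \left(-1 - \frac{1}{-5 + 2}\right)}{5} = 1 - \frac{\frac{1}{4 + \frac{1}{-3}} \left(-1 - \frac{1}{-3}\right)}{5} = 1 - \frac{\frac{1}{4 - \frac{1}{3}} \left(-1 - - \frac{1}{3}\right)}{5} = 1 - \frac{\frac{1}{\frac{11}{3}} \left(-1 + \frac{1}{3}\right)}{5} = 1 - \frac{\frac{3}{11} \left(- \frac{2}{3}\right)}{5} = 1 - - \frac{2}{55} = 1 + \frac{2}{55} = \frac{57}{55} \approx 1.0364$)
$R = - \frac{7068}{275}$ ($R = \frac{9}{5} - \frac{124 \cdot \frac{57}{55} - -9}{5} = \frac{9}{5} - \frac{\frac{7068}{55} + 9}{5} = \frac{9}{5} - \frac{7563}{275} = - \frac{7068}{275} \approx -25.702$)
$\frac{1}{R} = \frac{1}{- \frac{7068}{275}} = - \frac{275}{7068}$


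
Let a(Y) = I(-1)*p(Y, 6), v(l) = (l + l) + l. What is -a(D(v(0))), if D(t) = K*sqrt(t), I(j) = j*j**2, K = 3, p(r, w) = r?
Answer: 0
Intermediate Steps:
v(l) = 3*l (v(l) = 2*l + l = 3*l)
I(j) = j**3
D(t) = 3*sqrt(t)
a(Y) = -Y (a(Y) = (-1)**3*Y = -Y)
-a(D(v(0))) = -(-1)*3*sqrt(3*0) = -(-1)*3*sqrt(0) = -(-1)*3*0 = -(-1)*0 = -1*0 = 0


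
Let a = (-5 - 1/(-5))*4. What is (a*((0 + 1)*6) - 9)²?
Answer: 385641/25 ≈ 15426.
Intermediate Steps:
a = -96/5 (a = (-5 - 1*(-⅕))*4 = (-5 + ⅕)*4 = -24/5*4 = -96/5 ≈ -19.200)
(a*((0 + 1)*6) - 9)² = (-96*(0 + 1)*6/5 - 9)² = (-96*6/5 - 9)² = (-96/5*6 - 9)² = (-576/5 - 9)² = (-621/5)² = 385641/25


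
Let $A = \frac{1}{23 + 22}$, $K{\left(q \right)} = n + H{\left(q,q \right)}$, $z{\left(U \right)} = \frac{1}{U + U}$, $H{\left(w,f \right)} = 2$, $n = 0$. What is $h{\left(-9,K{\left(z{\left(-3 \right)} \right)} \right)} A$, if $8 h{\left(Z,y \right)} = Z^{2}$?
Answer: $\frac{9}{40} \approx 0.225$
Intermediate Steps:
$z{\left(U \right)} = \frac{1}{2 U}$
$K{\left(q \right)} = 2$ ($K{\left(q \right)} = 0 + 2 = 2$)
$h{\left(Z,y \right)} = \frac{Z^{2}}{8}$
$A = \frac{1}{45} \approx 0.022222$
$h{\left(-9,K{\left(z{\left(-3 \right)} \right)} \right)} A = \frac{\left(-9\right)^{2}}{8} \cdot \frac{1}{45} = \frac{1}{8} \cdot 81 \cdot \frac{1}{45} = \frac{81}{8} \cdot \frac{1}{45} = \frac{9}{40}$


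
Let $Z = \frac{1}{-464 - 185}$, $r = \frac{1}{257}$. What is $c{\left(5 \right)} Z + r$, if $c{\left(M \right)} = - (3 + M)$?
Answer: $\frac{2705}{166793} \approx 0.016218$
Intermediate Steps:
$c{\left(M \right)} = -3 - M$
$r = \frac{1}{257} \approx 0.0038911$
$Z = - \frac{1}{649}$ ($Z = \frac{1}{-649} = - \frac{1}{649} \approx -0.0015408$)
$c{\left(5 \right)} Z + r = \left(-3 - 5\right) \left(- \frac{1}{649}\right) + \frac{1}{257} = \left(-8\right) \left(- \frac{1}{649}\right) + \frac{1}{257} = \frac{8}{649} + \frac{1}{257} = \frac{2705}{166793}$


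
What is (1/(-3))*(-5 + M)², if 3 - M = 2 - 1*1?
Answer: -3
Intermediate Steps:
M = 2 (M = 3 - (2 - 1*1) = 3 - (2 - 1) = 3 - 1*1 = 3 - 1 = 2)
(1/(-3))*(-5 + M)² = (1/(-3))*(-5 + 2)² = (1*(-⅓))*(-3)² = -⅓*9 = -3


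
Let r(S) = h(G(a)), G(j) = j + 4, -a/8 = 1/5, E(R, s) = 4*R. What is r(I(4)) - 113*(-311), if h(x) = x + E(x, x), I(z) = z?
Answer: 35155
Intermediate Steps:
a = -8/5 ≈ -1.6000
G(j) = 4 + j
h(x) = 5*x (h(x) = x + 4*x = 5*x)
r(S) = 12 (r(S) = 5*(4 - 8/5) = 5*(12/5) = 12)
r(I(4)) - 113*(-311) = 12 - 113*(-311) = 12 + 35143 = 35155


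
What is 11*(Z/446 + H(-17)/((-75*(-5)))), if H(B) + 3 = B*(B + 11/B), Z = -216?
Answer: 94347/27875 ≈ 3.3846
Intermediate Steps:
H(B) = -3 + B*(B + 11/B)
11*(Z/446 + H(-17)/((-75*(-5)))) = 11*(-216/446 + (8 + (-17)²)/((-75*(-5)))) = 11*(-216*1/446 + (8 + 289)/375) = 11*(-108/223 + 297*(1/375)) = 11*(-108/223 + 99/125) = 11*(8577/27875) = 94347/27875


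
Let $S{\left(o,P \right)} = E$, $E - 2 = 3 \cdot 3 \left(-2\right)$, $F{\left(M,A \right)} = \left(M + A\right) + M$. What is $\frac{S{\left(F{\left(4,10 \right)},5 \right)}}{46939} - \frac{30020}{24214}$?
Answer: $- \frac{704748102}{568290473} \approx -1.2401$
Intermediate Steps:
$F{\left(M,A \right)} = A + 2 M$ ($F{\left(M,A \right)} = \left(A + M\right) + M = A + 2 M$)
$E = -16$ ($E = 2 + 3 \cdot 3 \left(-2\right) = 2 + 9 \left(-2\right) = 2 - 18 = -16$)
$S{\left(o,P \right)} = -16$
$\frac{S{\left(F{\left(4,10 \right)},5 \right)}}{46939} - \frac{30020}{24214} = - \frac{16}{46939} - \frac{30020}{24214} = \left(-16\right) \frac{1}{46939} - \frac{15010}{12107} = - \frac{16}{46939} - \frac{15010}{12107} = - \frac{704748102}{568290473}$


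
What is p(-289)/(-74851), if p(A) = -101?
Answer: 101/74851 ≈ 0.0013493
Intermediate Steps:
p(-289)/(-74851) = -101/(-74851) = -101*(-1/74851) = 101/74851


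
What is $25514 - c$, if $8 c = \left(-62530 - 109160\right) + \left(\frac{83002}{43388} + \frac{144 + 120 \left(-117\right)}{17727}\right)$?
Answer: $\frac{48173855763691}{1025518768} \approx 46975.0$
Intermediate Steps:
$c = - \frac{22008769916939}{1025518768}$ ($c = \frac{\left(-62530 - 109160\right) + \left(\frac{83002}{43388} + \frac{144 + 120 \left(-117\right)}{17727}\right)}{8} = \frac{-171690 + \left(83002 \cdot \frac{1}{43388} + \left(144 - 14040\right) \frac{1}{17727}\right)}{8} = \frac{-171690 + \left(\frac{41501}{21694} - \frac{4632}{5909}\right)}{8} = \frac{-171690 + \frac{144742801}{128189846}}{8} = \frac{1}{8} \left(- \frac{22008769916939}{128189846}\right) = - \frac{22008769916939}{1025518768} \approx -21461.0$)
$25514 - c = 25514 - - \frac{22008769916939}{1025518768} = 25514 + \frac{22008769916939}{1025518768} = \frac{48173855763691}{1025518768}$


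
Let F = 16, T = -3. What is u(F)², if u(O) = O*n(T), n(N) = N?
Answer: 2304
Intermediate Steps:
u(O) = -3*O (u(O) = O*(-3) = -3*O)
u(F)² = (-3*16)² = (-48)² = 2304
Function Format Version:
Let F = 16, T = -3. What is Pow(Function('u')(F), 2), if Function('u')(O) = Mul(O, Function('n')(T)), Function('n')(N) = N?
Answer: 2304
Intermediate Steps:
Function('u')(O) = Mul(-3, O) (Function('u')(O) = Mul(O, -3) = Mul(-3, O))
Pow(Function('u')(F), 2) = Pow(Mul(-3, 16), 2) = Pow(-48, 2) = 2304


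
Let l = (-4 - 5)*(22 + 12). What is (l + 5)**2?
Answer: 90601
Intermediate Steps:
l = -306 (l = -9*34 = -306)
(l + 5)**2 = (-306 + 5)**2 = (-301)**2 = 90601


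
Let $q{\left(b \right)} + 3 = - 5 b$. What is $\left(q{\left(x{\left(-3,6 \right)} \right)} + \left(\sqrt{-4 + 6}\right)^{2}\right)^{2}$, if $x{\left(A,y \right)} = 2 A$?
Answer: $841$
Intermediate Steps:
$q{\left(b \right)} = -3 - 5 b$
$\left(q{\left(x{\left(-3,6 \right)} \right)} + \left(\sqrt{-4 + 6}\right)^{2}\right)^{2} = \left(\left(-3 - 5 \cdot 2 \left(-3\right)\right) + \left(\sqrt{-4 + 6}\right)^{2}\right)^{2} = \left(\left(-3 - -30\right) + \left(\sqrt{2}\right)^{2}\right)^{2} = \left(\left(-3 + 30\right) + 2\right)^{2} = \left(27 + 2\right)^{2} = 29^{2} = 841$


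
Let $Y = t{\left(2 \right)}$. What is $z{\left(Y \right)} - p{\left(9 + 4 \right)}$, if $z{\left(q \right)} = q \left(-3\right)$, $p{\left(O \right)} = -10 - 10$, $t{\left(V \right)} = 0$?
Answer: $20$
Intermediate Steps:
$Y = 0$
$p{\left(O \right)} = -20$
$z{\left(q \right)} = - 3 q$
$z{\left(Y \right)} - p{\left(9 + 4 \right)} = \left(-3\right) 0 - -20 = 0 + 20 = 20$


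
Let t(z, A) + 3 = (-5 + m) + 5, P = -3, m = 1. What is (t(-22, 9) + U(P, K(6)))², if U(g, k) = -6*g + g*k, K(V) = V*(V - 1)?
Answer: 5476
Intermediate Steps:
K(V) = V*(-1 + V)
t(z, A) = -2 (t(z, A) = -3 + ((-5 + 1) + 5) = -3 + (-4 + 5) = -3 + 1 = -2)
(t(-22, 9) + U(P, K(6)))² = (-2 - 3*(-6 + 6*(-1 + 6)))² = (-2 - 3*(-6 + 6*5))² = (-2 - 3*(-6 + 30))² = (-2 - 3*24)² = (-2 - 72)² = (-74)² = 5476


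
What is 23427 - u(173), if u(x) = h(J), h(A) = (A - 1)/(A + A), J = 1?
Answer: 23427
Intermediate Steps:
h(A) = (-1 + A)/(2*A) (h(A) = (-1 + A)/((2*A)) = (-1 + A)*(1/(2*A)) = (-1 + A)/(2*A))
u(x) = 0 (u(x) = (1/2)*(-1 + 1)/1 = (1/2)*1*0 = 0)
23427 - u(173) = 23427 - 1*0 = 23427 + 0 = 23427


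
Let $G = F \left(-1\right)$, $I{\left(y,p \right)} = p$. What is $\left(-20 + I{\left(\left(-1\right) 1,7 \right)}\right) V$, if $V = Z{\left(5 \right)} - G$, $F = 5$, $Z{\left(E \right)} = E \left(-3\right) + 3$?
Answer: $91$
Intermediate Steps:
$Z{\left(E \right)} = 3 - 3 E$ ($Z{\left(E \right)} = - 3 E + 3 = 3 - 3 E$)
$G = -5$ ($G = 5 \left(-1\right) = -5$)
$V = -7$ ($V = \left(3 - 15\right) - -5 = \left(3 - 15\right) + 5 = -12 + 5 = -7$)
$\left(-20 + I{\left(\left(-1\right) 1,7 \right)}\right) V = \left(-20 + 7\right) \left(-7\right) = \left(-13\right) \left(-7\right) = 91$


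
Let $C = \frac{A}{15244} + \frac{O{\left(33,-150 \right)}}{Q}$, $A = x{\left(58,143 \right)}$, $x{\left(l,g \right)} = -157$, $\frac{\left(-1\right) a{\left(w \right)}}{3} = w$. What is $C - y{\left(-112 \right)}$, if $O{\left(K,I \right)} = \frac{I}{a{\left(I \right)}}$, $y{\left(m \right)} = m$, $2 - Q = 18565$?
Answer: $\frac{95070661063}{848923116} \approx 111.99$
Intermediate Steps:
$Q = -18563$ ($Q = 2 - 18565 = -18563$)
$a{\left(w \right)} = - 3 w$
$O{\left(K,I \right)} = - \frac{1}{3}$ ($O{\left(K,I \right)} = \frac{I}{\left(-3\right) I} = I \left(- \frac{1}{3 I}\right) = - \frac{1}{3}$)
$A = -157$
$C = - \frac{8727929}{848923116}$ ($C = - \frac{157}{15244} - \frac{1}{3 \left(-18563\right)} = \left(-157\right) \frac{1}{15244} - - \frac{1}{55689} = - \frac{157}{15244} + \frac{1}{55689} = - \frac{8727929}{848923116} \approx -0.010281$)
$C - y{\left(-112 \right)} = - \frac{8727929}{848923116} - -112 = - \frac{8727929}{848923116} + 112 = \frac{95070661063}{848923116}$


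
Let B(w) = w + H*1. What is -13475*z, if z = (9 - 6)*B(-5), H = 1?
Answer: 161700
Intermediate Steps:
B(w) = 1 + w (B(w) = w + 1*1 = w + 1 = 1 + w)
z = -12 (z = (9 - 6)*(1 - 5) = 3*(-4) = -12)
-13475*z = -13475*(-12) = 161700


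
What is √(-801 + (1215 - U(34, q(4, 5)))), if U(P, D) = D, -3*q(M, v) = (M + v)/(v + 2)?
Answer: √20307/7 ≈ 20.358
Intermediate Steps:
q(M, v) = -(M + v)/(3*(2 + v)) (q(M, v) = -(M + v)/(3*(v + 2)) = -(M + v)/(3*(2 + v)))
√(-801 + (1215 - U(34, q(4, 5)))) = √(-801 + (1215 - (-1*4 - 1*5)/(3*(2 + 5)))) = √(-801 + (1215 - (-4 - 5)/(3*7))) = √(-801 + (1215 - (-9)/(3*7))) = √(-801 + (1215 - 1*(-3/7))) = √(-801 + (1215 + 3/7)) = √(-801 + 8508/7) = √(2901/7) = √20307/7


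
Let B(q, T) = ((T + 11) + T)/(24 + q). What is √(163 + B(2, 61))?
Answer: √113646/26 ≈ 12.966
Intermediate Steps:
B(q, T) = (11 + 2*T)/(24 + q) (B(q, T) = ((11 + T) + T)/(24 + q) = (11 + 2*T)/(24 + q))
√(163 + B(2, 61)) = √(163 + (11 + 2*61)/(24 + 2)) = √(163 + (11 + 122)/26) = √(163 + (1/26)*133) = √(163 + 133/26) = √(4371/26) = √113646/26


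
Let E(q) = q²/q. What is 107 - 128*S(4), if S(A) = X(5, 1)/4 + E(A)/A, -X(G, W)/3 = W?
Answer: 75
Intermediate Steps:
X(G, W) = -3*W
E(q) = q
S(A) = ¼ (S(A) = -3*1/4 + A/A = -3*¼ + 1 = -¾ + 1 = ¼)
107 - 128*S(4) = 107 - 128*¼ = 107 - 32 = 75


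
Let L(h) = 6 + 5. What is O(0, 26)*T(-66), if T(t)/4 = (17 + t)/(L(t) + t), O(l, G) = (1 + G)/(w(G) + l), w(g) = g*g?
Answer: 1323/9295 ≈ 0.14233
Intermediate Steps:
w(g) = g²
L(h) = 11
O(l, G) = (1 + G)/(l + G²) (O(l, G) = (1 + G)/(G² + l) = (1 + G)/(l + G²))
T(t) = 4*(17 + t)/(11 + t) (T(t) = 4*((17 + t)/(11 + t)) = 4*(17 + t)/(11 + t))
O(0, 26)*T(-66) = ((1 + 26)/(0 + 26²))*(4*(17 - 66)/(11 - 66)) = (27/(0 + 676))*(4*(-49)/(-55)) = (27/676)*(4*(-1/55)*(-49)) = ((1/676)*27)*(196/55) = (27/676)*(196/55) = 1323/9295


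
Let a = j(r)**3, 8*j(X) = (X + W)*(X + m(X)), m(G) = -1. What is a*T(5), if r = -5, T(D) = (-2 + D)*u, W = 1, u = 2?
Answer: 162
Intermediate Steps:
T(D) = -4 + 2*D (T(D) = (-2 + D)*2 = -4 + 2*D)
j(X) = (1 + X)*(-1 + X)/8 (j(X) = ((X + 1)*(X - 1))/8 = ((1 + X)*(-1 + X))/8 = (1 + X)*(-1 + X)/8)
a = 27 (a = (-1/8 + (1/8)*(-5)**2)**3 = (-1/8 + (1/8)*25)**3 = (-1/8 + 25/8)**3 = 3**3 = 27)
a*T(5) = 27*(-4 + 2*5) = 27*(-4 + 10) = 27*6 = 162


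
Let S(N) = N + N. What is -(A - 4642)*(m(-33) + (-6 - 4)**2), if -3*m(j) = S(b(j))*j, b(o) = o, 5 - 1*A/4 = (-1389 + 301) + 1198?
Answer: -3168812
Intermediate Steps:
A = -420 (A = 20 - 4*((-1389 + 301) + 1198) = 20 - 4*(-1088 + 1198) = 20 - 4*110 = 20 - 440 = -420)
S(N) = 2*N
m(j) = -2*j**2/3 (m(j) = -2*j*j/3 = -2*j**2/3)
-(A - 4642)*(m(-33) + (-6 - 4)**2) = -(-420 - 4642)*(-2/3*(-33)**2 + (-6 - 4)**2) = -(-5062)*(-2/3*1089 + (-10)**2) = -(-5062)*(-726 + 100) = -(-5062)*(-626) = -1*3168812 = -3168812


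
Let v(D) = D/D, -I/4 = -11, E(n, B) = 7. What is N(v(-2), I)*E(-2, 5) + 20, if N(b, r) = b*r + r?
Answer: 636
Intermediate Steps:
I = 44 (I = -4*(-11) = 44)
v(D) = 1
N(b, r) = r + b*r
N(v(-2), I)*E(-2, 5) + 20 = (44*(1 + 1))*7 + 20 = (44*2)*7 + 20 = 88*7 + 20 = 616 + 20 = 636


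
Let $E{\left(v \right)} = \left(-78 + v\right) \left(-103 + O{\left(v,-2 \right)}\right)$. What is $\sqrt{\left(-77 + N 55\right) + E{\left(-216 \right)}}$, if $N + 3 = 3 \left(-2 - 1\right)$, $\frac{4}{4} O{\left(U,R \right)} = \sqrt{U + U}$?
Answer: $\sqrt{29545 - 3528 i \sqrt{3}} \approx 172.79 - 17.682 i$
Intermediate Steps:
$O{\left(U,R \right)} = \sqrt{2} \sqrt{U}$ ($O{\left(U,R \right)} = \sqrt{U + U} = \sqrt{2 U} = \sqrt{2} \sqrt{U}$)
$N = -12$ ($N = -3 + 3 \left(-2 - 1\right) = -3 + 3 \left(-3\right) = -3 - 9 = -12$)
$E{\left(v \right)} = \left(-103 + \sqrt{2} \sqrt{v}\right) \left(-78 + v\right)$ ($E{\left(v \right)} = \left(-78 + v\right) \left(-103 + \sqrt{2} \sqrt{v}\right) = \left(-103 + \sqrt{2} \sqrt{v}\right) \left(-78 + v\right)$)
$\sqrt{\left(-77 + N 55\right) + E{\left(-216 \right)}} = \sqrt{\left(-77 - 660\right) + \left(8034 - -22248 + \sqrt{2} \left(-216\right)^{\frac{3}{2}} - 78 \sqrt{2} \sqrt{-216}\right)} = \sqrt{\left(-77 - 660\right) + \left(8034 + 22248 + \sqrt{2} \left(- 1296 i \sqrt{6}\right) - 78 \sqrt{2} \cdot 6 i \sqrt{6}\right)} = \sqrt{-737 + \left(8034 + 22248 - 2592 i \sqrt{3} - 936 i \sqrt{3}\right)} = \sqrt{-737 + \left(30282 - 3528 i \sqrt{3}\right)} = \sqrt{29545 - 3528 i \sqrt{3}}$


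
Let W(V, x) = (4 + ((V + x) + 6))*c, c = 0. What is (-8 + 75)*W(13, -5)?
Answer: 0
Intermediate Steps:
W(V, x) = 0 (W(V, x) = (4 + ((V + x) + 6))*0 = (4 + (6 + V + x))*0 = (10 + V + x)*0 = 0)
(-8 + 75)*W(13, -5) = (-8 + 75)*0 = 67*0 = 0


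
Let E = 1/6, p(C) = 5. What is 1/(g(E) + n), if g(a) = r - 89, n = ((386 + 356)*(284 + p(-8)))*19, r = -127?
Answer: 1/4074106 ≈ 2.4545e-7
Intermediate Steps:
E = ⅙ ≈ 0.16667
n = 4074322 (n = ((386 + 356)*(284 + 5))*19 = (742*289)*19 = 214438*19 = 4074322)
g(a) = -216 (g(a) = -127 - 89 = -216)
1/(g(E) + n) = 1/(-216 + 4074322) = 1/4074106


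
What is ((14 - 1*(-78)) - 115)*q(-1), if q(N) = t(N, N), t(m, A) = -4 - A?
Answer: 69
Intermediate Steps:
q(N) = -4 - N
((14 - 1*(-78)) - 115)*q(-1) = ((14 - 1*(-78)) - 115)*(-4 - 1*(-1)) = ((14 + 78) - 115)*(-4 + 1) = (92 - 115)*(-3) = -23*(-3) = 69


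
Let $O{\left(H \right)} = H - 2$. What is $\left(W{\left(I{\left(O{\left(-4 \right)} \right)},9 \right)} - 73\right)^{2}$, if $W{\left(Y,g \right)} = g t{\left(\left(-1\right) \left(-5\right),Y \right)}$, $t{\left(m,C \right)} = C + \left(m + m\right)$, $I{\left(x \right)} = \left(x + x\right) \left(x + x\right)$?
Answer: $1723969$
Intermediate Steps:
$O{\left(H \right)} = -2 + H$ ($O{\left(H \right)} = H - 2 = -2 + H$)
$I{\left(x \right)} = 4 x^{2}$ ($I{\left(x \right)} = 2 x 2 x = 4 x^{2}$)
$t{\left(m,C \right)} = C + 2 m$
$W{\left(Y,g \right)} = g \left(10 + Y\right)$ ($W{\left(Y,g \right)} = g \left(Y + 2 \left(\left(-1\right) \left(-5\right)\right)\right) = g \left(Y + 2 \cdot 5\right) = g \left(Y + 10\right) = g \left(10 + Y\right)$)
$\left(W{\left(I{\left(O{\left(-4 \right)} \right)},9 \right)} - 73\right)^{2} = \left(9 \left(10 + 4 \left(-2 - 4\right)^{2}\right) - 73\right)^{2} = \left(9 \left(10 + 4 \left(-6\right)^{2}\right) - 73\right)^{2} = \left(9 \left(10 + 4 \cdot 36\right) - 73\right)^{2} = \left(9 \left(10 + 144\right) - 73\right)^{2} = \left(9 \cdot 154 - 73\right)^{2} = \left(1386 - 73\right)^{2} = 1313^{2} = 1723969$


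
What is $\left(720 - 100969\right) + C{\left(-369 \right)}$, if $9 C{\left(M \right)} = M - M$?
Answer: $-100249$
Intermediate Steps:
$C{\left(M \right)} = 0$ ($C{\left(M \right)} = \frac{M - M}{9} = \frac{1}{9} \cdot 0 = 0$)
$\left(720 - 100969\right) + C{\left(-369 \right)} = \left(720 - 100969\right) + 0 = -100249 + 0 = -100249$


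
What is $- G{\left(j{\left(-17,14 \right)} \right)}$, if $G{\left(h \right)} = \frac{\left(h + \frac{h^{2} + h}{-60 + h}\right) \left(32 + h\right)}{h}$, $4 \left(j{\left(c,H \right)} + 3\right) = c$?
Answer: $- \frac{14553}{538} \approx -27.05$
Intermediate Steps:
$j{\left(c,H \right)} = -3 + \frac{c}{4}$
$G{\left(h \right)} = \frac{\left(32 + h\right) \left(h + \frac{h + h^{2}}{-60 + h}\right)}{h}$ ($G{\left(h \right)} = \frac{\left(h + \frac{h + h^{2}}{-60 + h}\right) \left(32 + h\right)}{h} = \frac{\left(32 + h\right) \left(h + \frac{h + h^{2}}{-60 + h}\right)}{h}$)
$- G{\left(j{\left(-17,14 \right)} \right)} = - \frac{-1888 + 2 \left(-3 + \frac{1}{4} \left(-17\right)\right)^{2} + 5 \left(-3 + \frac{1}{4} \left(-17\right)\right)}{-60 + \left(-3 + \frac{1}{4} \left(-17\right)\right)} = - \frac{-1888 + 2 \left(-3 - \frac{17}{4}\right)^{2} + 5 \left(-3 - \frac{17}{4}\right)}{-60 - \frac{29}{4}} = - \frac{-1888 + 2 \left(- \frac{29}{4}\right)^{2} + 5 \left(- \frac{29}{4}\right)}{-60 - \frac{29}{4}} = - \frac{-1888 + 2 \cdot \frac{841}{16} - \frac{145}{4}}{- \frac{269}{4}} = - \frac{\left(-4\right) \left(-1888 + \frac{841}{8} - \frac{145}{4}\right)}{269} = - \frac{\left(-4\right) \left(-14553\right)}{269 \cdot 8} = \left(-1\right) \frac{14553}{538} = - \frac{14553}{538}$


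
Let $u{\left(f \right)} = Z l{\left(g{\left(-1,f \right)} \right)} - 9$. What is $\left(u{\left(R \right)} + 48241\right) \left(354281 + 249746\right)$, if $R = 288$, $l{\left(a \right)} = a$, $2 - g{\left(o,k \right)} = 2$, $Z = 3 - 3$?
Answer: $29133430264$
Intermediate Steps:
$Z = 0$ ($Z = 3 - 3 = 0$)
$g{\left(o,k \right)} = 0$ ($g{\left(o,k \right)} = 2 - 2 = 0$)
$u{\left(f \right)} = -9$ ($u{\left(f \right)} = 0 \cdot 0 - 9 = 0 - 9 = -9$)
$\left(u{\left(R \right)} + 48241\right) \left(354281 + 249746\right) = \left(-9 + 48241\right) \left(354281 + 249746\right) = 48232 \cdot 604027 = 29133430264$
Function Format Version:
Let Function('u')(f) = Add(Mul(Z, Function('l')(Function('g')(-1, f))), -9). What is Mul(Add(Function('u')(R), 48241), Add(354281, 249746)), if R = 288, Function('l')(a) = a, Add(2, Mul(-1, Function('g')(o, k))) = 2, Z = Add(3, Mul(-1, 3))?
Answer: 29133430264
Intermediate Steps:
Z = 0 (Z = Add(3, -3) = 0)
Function('g')(o, k) = 0 (Function('g')(o, k) = Add(2, Mul(-1, 2)) = Add(2, -2) = 0)
Function('u')(f) = -9 (Function('u')(f) = Add(Mul(0, 0), -9) = Add(0, -9) = -9)
Mul(Add(Function('u')(R), 48241), Add(354281, 249746)) = Mul(Add(-9, 48241), Add(354281, 249746)) = Mul(48232, 604027) = 29133430264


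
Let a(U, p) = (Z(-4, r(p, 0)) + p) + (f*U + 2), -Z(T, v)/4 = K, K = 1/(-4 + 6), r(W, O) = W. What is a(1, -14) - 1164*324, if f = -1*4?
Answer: -377154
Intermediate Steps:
f = -4
K = ½ (K = 1/2 = ½ ≈ 0.50000)
Z(T, v) = -2 (Z(T, v) = -4*½ = -2)
a(U, p) = p - 4*U (a(U, p) = (-2 + p) + (-4*U + 2) = (-2 + p) + (2 - 4*U) = p - 4*U)
a(1, -14) - 1164*324 = (-14 - 4*1) - 1164*324 = (-14 - 4) - 377136 = -18 - 377136 = -377154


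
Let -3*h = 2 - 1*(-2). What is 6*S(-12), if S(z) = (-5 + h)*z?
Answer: 456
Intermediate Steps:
h = -4/3 (h = -(2 - 1*(-2))/3 = -(2 + 2)/3 = -1/3*4 = -4/3 ≈ -1.3333)
S(z) = -19*z/3 (S(z) = (-5 - 4/3)*z = -19*z/3)
6*S(-12) = 6*(-19/3*(-12)) = 6*76 = 456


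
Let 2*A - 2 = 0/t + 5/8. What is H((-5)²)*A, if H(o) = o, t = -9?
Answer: 525/16 ≈ 32.813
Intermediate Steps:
A = 21/16 (A = 1 + (0/(-9) + 5/8)/2 = 1 + (0*(-⅑) + 5*(⅛))/2 = 1 + (0 + 5/8)/2 = 1 + (½)*(5/8) = 1 + 5/16 = 21/16 ≈ 1.3125)
H((-5)²)*A = (-5)²*(21/16) = 25*(21/16) = 525/16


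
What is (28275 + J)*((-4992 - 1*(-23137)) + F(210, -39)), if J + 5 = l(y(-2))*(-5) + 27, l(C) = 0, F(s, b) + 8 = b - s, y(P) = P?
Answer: 506176736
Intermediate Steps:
F(s, b) = -8 + b - s (F(s, b) = -8 + (b - s) = -8 + b - s)
J = 22 (J = -5 + (0*(-5) + 27) = -5 + (0 + 27) = -5 + 27 = 22)
(28275 + J)*((-4992 - 1*(-23137)) + F(210, -39)) = (28275 + 22)*((-4992 - 1*(-23137)) + (-8 - 39 - 1*210)) = 28297*((-4992 + 23137) + (-8 - 39 - 210)) = 28297*(18145 - 257) = 28297*17888 = 506176736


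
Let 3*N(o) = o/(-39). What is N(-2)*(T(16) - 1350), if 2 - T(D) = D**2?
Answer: -3208/117 ≈ -27.419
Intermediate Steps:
N(o) = -o/117 (N(o) = (o/(-39))/3 = (o*(-1/39))/3 = (-o/39)/3 = -o/117)
T(D) = 2 - D**2
N(-2)*(T(16) - 1350) = (-1/117*(-2))*((2 - 1*16**2) - 1350) = 2*((2 - 1*256) - 1350)/117 = 2*((2 - 256) - 1350)/117 = 2*(-254 - 1350)/117 = (2/117)*(-1604) = -3208/117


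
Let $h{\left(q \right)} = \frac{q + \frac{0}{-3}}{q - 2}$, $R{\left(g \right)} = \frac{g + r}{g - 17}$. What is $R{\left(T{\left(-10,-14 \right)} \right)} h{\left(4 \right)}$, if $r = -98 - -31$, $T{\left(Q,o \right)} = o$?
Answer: $\frac{162}{31} \approx 5.2258$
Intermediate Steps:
$r = -67$ ($r = -98 + 31 = -67$)
$R{\left(g \right)} = \frac{-67 + g}{-17 + g}$ ($R{\left(g \right)} = \frac{g - 67}{g - 17} = \frac{-67 + g}{-17 + g}$)
$h{\left(q \right)} = \frac{q}{-2 + q}$ ($h{\left(q \right)} = \frac{q + 0 \left(- \frac{1}{3}\right)}{-2 + q} = \frac{q + 0}{-2 + q} = \frac{q}{-2 + q}$)
$R{\left(T{\left(-10,-14 \right)} \right)} h{\left(4 \right)} = \frac{-67 - 14}{-17 - 14} \frac{4}{-2 + 4} = \frac{1}{-31} \left(-81\right) \frac{4}{2} = \left(- \frac{1}{31}\right) \left(-81\right) 4 \cdot \frac{1}{2} = \frac{81}{31} \cdot 2 = \frac{162}{31}$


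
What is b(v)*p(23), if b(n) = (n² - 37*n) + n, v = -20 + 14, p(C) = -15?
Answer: -3780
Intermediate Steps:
v = -6
b(n) = n² - 36*n
b(v)*p(23) = -6*(-36 - 6)*(-15) = -6*(-42)*(-15) = 252*(-15) = -3780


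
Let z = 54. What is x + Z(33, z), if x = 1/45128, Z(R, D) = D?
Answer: 2436913/45128 ≈ 54.000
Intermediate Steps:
x = 1/45128 ≈ 2.2159e-5
x + Z(33, z) = 1/45128 + 54 = 2436913/45128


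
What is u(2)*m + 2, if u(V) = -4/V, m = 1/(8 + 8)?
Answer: 15/8 ≈ 1.8750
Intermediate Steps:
m = 1/16 ≈ 0.062500
u(2)*m + 2 = -4/2*(1/16) + 2 = -4*1/2*(1/16) + 2 = -2*1/16 + 2 = -1/8 + 2 = 15/8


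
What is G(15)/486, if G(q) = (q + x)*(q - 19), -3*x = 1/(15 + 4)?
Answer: -1708/13851 ≈ -0.12331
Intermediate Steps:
x = -1/57 (x = -1/(3*(15 + 4)) = -⅓/19 = -⅓*1/19 = -1/57 ≈ -0.017544)
G(q) = (-19 + q)*(-1/57 + q) (G(q) = (q - 1/57)*(q - 19) = (-1/57 + q)*(-19 + q) = (-19 + q)*(-1/57 + q))
G(15)/486 = (⅓ + 15² - 1084/57*15)/486 = (⅓ + 225 - 5420/19)*(1/486) = -3416/57*1/486 = -1708/13851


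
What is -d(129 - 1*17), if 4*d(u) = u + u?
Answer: -56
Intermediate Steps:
d(u) = u/2 (d(u) = (u + u)/4 = (2*u)/4 = u/2)
-d(129 - 1*17) = -(129 - 1*17)/2 = -(129 - 17)/2 = -112/2 = -1*56 = -56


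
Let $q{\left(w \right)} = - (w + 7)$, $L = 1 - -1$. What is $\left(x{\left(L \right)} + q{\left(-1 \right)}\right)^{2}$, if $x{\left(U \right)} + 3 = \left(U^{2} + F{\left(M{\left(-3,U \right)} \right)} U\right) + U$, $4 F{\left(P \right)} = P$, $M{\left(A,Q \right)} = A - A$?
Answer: $9$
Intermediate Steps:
$L = 2$ ($L = 1 + 1 = 2$)
$M{\left(A,Q \right)} = 0$
$F{\left(P \right)} = \frac{P}{4}$
$q{\left(w \right)} = -7 - w$ ($q{\left(w \right)} = - (7 + w) = -7 - w$)
$x{\left(U \right)} = -3 + U + U^{2}$ ($x{\left(U \right)} = -3 + \left(\left(U^{2} + \frac{1}{4} \cdot 0 U\right) + U\right) = -3 + \left(\left(U^{2} + 0 U\right) + U\right) = -3 + \left(\left(U^{2} + 0\right) + U\right) = -3 + \left(U^{2} + U\right) = -3 + \left(U + U^{2}\right) = -3 + U + U^{2}$)
$\left(x{\left(L \right)} + q{\left(-1 \right)}\right)^{2} = \left(\left(-3 + 2 + 2^{2}\right) - 6\right)^{2} = \left(\left(-3 + 2 + 4\right) + \left(-7 + 1\right)\right)^{2} = \left(3 - 6\right)^{2} = \left(-3\right)^{2} = 9$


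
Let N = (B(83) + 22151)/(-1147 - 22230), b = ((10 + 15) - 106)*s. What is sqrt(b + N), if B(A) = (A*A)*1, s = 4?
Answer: 2*I*sqrt(44434931469)/23377 ≈ 18.034*I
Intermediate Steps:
B(A) = A**2 (B(A) = A**2*1 = A**2)
b = -324 (b = ((10 + 15) - 106)*4 = (25 - 106)*4 = -81*4 = -324)
N = -29040/23377 (N = (83**2 + 22151)/(-1147 - 22230) = (6889 + 22151)/(-23377) = 29040*(-1/23377) = -29040/23377 ≈ -1.2422)
sqrt(b + N) = sqrt(-324 - 29040/23377) = sqrt(-7603188/23377) = 2*I*sqrt(44434931469)/23377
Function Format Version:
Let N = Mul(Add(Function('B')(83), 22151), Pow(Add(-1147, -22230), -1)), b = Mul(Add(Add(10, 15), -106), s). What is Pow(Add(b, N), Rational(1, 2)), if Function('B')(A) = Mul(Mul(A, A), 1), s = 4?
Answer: Mul(Rational(2, 23377), I, Pow(44434931469, Rational(1, 2))) ≈ Mul(18.034, I)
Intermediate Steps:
Function('B')(A) = Pow(A, 2) (Function('B')(A) = Mul(Pow(A, 2), 1) = Pow(A, 2))
b = -324 (b = Mul(Add(Add(10, 15), -106), 4) = Mul(Add(25, -106), 4) = Mul(-81, 4) = -324)
N = Rational(-29040, 23377) (N = Mul(Add(Pow(83, 2), 22151), Pow(Add(-1147, -22230), -1)) = Mul(Add(6889, 22151), Pow(-23377, -1)) = Mul(29040, Rational(-1, 23377)) = Rational(-29040, 23377) ≈ -1.2422)
Pow(Add(b, N), Rational(1, 2)) = Pow(Add(-324, Rational(-29040, 23377)), Rational(1, 2)) = Pow(Rational(-7603188, 23377), Rational(1, 2)) = Mul(Rational(2, 23377), I, Pow(44434931469, Rational(1, 2)))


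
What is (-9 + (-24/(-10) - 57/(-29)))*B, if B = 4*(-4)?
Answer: 10752/145 ≈ 74.152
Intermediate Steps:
B = -16
(-9 + (-24/(-10) - 57/(-29)))*B = (-9 + (-24/(-10) - 57/(-29)))*(-16) = (-9 + (-24*(-⅒) - 57*(-1/29)))*(-16) = (-9 + (12/5 + 57/29))*(-16) = (-9 + 633/145)*(-16) = -672/145*(-16) = 10752/145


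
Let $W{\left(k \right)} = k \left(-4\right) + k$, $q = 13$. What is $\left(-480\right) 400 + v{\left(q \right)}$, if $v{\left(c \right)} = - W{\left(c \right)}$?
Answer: $-191961$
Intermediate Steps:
$W{\left(k \right)} = - 3 k$ ($W{\left(k \right)} = - 4 k + k = - 3 k$)
$v{\left(c \right)} = 3 c$ ($v{\left(c \right)} = - \left(-3\right) c = 3 c$)
$\left(-480\right) 400 + v{\left(q \right)} = \left(-480\right) 400 + 3 \cdot 13 = -192000 + 39 = -191961$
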